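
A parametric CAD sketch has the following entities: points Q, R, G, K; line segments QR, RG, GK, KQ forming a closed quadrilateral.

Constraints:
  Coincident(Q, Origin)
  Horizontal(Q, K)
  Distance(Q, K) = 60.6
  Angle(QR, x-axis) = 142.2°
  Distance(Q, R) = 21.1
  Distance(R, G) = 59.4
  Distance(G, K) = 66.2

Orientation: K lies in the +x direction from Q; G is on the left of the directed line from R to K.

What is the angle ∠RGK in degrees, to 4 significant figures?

76.97°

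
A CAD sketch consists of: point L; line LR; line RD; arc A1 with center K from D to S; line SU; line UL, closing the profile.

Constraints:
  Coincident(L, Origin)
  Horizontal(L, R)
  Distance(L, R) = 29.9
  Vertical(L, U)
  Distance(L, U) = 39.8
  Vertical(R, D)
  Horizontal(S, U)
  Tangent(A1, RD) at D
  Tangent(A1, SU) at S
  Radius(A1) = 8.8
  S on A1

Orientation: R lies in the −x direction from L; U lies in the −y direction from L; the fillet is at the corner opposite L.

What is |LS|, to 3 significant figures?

45.0

L is at the origin; L and R share the same y with |LR| = 29.9 and R on the −x side, so R = (-29.9, 0.00). LU is vertical with |LU| = 39.8 and U on the −y side, so U = (0.00, -39.8). The virtual corner opposite L is at (-29.9, -39.8). A1 meets RD tangentially, so KD is at right angles to RD and since A1 is tangent to SU there, KS ⟂ SU, with radius 8.8, so the center K sits 8.8 in from both sides at K = (-21.1, -31.0). That places the tangent points at D = (-29.9, -31.0) on RD and S = (-21.1, -39.8) on SU. Then |LS| = |S − L| = 45.0.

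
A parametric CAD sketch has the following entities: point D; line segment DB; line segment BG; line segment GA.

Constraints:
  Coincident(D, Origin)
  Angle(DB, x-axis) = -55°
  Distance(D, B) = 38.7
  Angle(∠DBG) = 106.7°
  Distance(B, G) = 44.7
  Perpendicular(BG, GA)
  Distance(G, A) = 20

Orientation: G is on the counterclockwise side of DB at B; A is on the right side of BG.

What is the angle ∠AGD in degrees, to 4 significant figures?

123.6°

∠DBG = 106.7°, so BG runs at -55.0° + (180° − 106.7°) = 18.30° from the x-axis; with |BG| = 44.7, G = B + 44.7·(cos 18.30°, sin 18.30°) = (64.64, -17.67). BG ⟂ GA; with |GA| = 20.0 on the right of BG, A = G + 20.0·(0.3140, -0.9494) = (70.92, -36.65). Then cos ∠AGD = GA·GD / (|GA||GD|), giving 123.6°.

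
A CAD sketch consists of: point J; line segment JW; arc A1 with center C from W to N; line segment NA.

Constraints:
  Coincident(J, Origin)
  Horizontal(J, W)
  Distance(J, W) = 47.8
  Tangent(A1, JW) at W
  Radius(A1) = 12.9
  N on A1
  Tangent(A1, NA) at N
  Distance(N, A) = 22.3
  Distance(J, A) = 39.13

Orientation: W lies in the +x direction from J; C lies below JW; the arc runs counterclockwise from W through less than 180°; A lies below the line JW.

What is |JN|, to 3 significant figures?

36.8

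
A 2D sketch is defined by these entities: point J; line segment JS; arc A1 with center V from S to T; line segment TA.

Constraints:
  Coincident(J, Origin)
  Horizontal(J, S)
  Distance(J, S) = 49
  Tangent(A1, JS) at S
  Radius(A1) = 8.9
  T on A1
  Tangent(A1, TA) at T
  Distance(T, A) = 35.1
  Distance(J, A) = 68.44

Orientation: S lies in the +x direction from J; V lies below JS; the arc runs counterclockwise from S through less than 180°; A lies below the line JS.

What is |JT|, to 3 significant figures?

42.2

Checks: ∠(VS, SJ) = 90.00° ✓; |VS| = 8.900 ✓; |VT| = 8.900 ✓; ∠(VT, TA) = 90.00° ✓; |TA| = 35.10 ✓; |JA| = 68.44 ✓.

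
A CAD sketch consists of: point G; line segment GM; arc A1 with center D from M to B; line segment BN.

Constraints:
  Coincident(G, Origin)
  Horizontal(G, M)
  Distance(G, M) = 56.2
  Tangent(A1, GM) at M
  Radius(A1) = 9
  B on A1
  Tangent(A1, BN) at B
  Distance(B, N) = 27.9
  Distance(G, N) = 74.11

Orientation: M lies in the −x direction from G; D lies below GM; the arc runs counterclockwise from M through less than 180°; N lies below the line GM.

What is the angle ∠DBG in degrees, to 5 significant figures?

5.8748°

G is at the origin; GM is horizontal with |GM| = 56.2 and M on the −x side, so M = (-56.200, 0.0000). Since A1 is tangent to GM there, DM ⟂ GM, so D = M + (0, -9) = (-56.200, -9.0000). Since DB ⟂ BN (tangency), |DN| = √(9.0² + 27.9²) = 29.316 regardless of where B sits on A1. So N lies on both circle(G, 74.11) and circle(D, 29.316); the below-GM intersection is N = (-64.075, -37.238). B is the foot of the tangent from N: B = (-65.193, -9.3606).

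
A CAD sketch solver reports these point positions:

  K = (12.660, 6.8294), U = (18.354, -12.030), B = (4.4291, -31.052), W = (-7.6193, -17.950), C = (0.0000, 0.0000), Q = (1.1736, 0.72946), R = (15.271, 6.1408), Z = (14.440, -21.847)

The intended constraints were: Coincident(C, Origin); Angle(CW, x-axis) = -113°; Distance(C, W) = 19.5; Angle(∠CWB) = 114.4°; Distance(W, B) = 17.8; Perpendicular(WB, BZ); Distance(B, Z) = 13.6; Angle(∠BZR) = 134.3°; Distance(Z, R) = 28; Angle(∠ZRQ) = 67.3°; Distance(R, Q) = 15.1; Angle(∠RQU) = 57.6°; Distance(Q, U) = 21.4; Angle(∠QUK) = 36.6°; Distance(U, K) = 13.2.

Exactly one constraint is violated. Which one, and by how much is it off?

Distance(U, K) = 13.2 — off by 6.50.

C = (0.00, 0.00) ✓; CW at -113.0° ✓; |CW| = 19.50 ✓; ∠CWB = 114.4° ✓; |WB| = 17.80 ✓; ∠(WB, BZ) = 90.00° ✓; |BZ| = 13.60 ✓; ∠BZR = 134.3° ✓; |ZR| = 28.00 ✓; ∠ZRQ = 67.30° ✓; |RQ| = 15.10 ✓; ∠RQU = 57.60° ✓; |QU| = 21.40 ✓; ∠QUK = 36.60° ✓; |UK| = 19.70 ✗.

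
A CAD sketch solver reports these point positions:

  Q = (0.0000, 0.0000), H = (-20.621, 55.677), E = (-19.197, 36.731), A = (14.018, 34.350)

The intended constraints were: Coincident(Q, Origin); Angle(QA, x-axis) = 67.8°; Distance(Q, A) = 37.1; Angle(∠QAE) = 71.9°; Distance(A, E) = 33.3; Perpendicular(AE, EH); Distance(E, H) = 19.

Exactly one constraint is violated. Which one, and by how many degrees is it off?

Perpendicular(AE, EH) — off by 8.40°.

Q = (0.00, 0.00) ✓; QA at 67.80° ✓; |QA| = 37.10 ✓; ∠QAE = 71.90° ✓; |AE| = 33.30 ✓; ∠(AE, EH) = 81.60° ✗; |EH| = 19.00 ✓.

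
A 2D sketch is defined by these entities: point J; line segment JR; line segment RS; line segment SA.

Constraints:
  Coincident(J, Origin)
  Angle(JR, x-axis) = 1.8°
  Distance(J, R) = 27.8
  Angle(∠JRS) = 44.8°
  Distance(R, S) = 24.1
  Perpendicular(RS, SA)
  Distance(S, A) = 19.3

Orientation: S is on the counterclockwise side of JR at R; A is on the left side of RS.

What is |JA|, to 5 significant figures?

4.3835

J is at the origin; JR runs at 1.8° with length 27.8, so R = 27.8·(cos 1.8°, sin 1.8°) = (27.786, 0.87322). ∠JRS = 44.8°, so RS runs at 1.8° + (180° − 44.8°) = 137.00° from the x-axis; with |RS| = 24.1, S = R + 24.1·(cos 137.00°, sin 137.00°) = (10.161, 17.309). The perpendicularity gives SA at right angles to RS; with |SA| = 19.3 on the left of RS, A = S + 19.3·(-0.68200, -0.73135) = (-3.0019, 3.1943). Then |JA| = |A − J| = 4.3835.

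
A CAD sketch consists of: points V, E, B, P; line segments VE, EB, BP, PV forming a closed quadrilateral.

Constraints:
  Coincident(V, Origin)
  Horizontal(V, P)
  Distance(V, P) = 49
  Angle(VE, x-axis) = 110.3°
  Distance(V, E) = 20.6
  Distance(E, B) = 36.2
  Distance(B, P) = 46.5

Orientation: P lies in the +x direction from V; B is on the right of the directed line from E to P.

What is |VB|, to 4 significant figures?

15.60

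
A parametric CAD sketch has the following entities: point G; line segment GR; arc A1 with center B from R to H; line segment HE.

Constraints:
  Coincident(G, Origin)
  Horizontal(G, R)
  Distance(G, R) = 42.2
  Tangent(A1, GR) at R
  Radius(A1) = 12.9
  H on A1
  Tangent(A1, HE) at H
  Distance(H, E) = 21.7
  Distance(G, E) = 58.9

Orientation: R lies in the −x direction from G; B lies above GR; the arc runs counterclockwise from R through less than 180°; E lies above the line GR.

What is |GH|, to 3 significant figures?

38.0

Checks: G.y = 0.00, R.y = 0.00 ✓; |BH| = 12.90 ✓; ∠(BH, HE) = 90.00° ✓; |HE| = 21.70 ✓; |GE| = 58.90 ✓.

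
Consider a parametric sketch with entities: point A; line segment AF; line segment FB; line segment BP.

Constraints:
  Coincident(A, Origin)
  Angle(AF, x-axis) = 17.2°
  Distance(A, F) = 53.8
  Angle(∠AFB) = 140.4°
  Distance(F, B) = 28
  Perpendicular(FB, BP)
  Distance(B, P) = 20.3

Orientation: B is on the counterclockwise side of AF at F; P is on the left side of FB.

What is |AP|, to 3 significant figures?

70.8

A is at the origin; AF runs at 17.2° with length 53.8, so F = 53.8·(cos 17.2°, sin 17.2°) = (51.4, 15.9). ∠AFB = 140.4°, so FB runs at 17.2° + (180° − 140.4°) = 56.8° from the x-axis; with |FB| = 28.0, B = F + 28.0·(cos 56.8°, sin 56.8°) = (66.7, 39.3). FB ⟂ BP; with |BP| = 20.3 on the left of FB, P = B + 20.3·(-0.837, 0.548) = (49.7, 50.5). Then |AP| = |P − A| = 70.8.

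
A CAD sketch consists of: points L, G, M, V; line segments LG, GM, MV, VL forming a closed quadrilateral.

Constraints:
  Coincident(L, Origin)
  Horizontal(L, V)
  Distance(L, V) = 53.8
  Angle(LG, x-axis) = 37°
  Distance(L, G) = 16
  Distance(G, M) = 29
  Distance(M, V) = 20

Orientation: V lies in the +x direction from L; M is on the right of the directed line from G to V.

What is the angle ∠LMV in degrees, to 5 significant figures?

142.47°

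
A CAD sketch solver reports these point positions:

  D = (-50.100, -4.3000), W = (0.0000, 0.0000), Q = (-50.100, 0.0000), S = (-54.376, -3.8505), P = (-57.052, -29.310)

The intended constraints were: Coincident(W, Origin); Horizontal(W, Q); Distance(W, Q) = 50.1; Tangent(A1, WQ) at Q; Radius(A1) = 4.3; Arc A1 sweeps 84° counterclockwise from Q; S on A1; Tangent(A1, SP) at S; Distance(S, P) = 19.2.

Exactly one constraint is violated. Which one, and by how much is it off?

Distance(S, P) = 19.2 — off by 6.40.

W = (0.00, 0.00) ✓; W.y = 0.00, Q.y = 0.00 ✓; |WQ| = 50.10 ✓; ∠(DQ, QW) = 90.00° ✓; |DQ| = 4.300 ✓; bearing(D→S) − bearing(D→Q) = 84.00° ✓; |DS| = 4.300 ✓; ∠(DS, SP) = 90.00° ✓; |SP| = 25.60 ✗.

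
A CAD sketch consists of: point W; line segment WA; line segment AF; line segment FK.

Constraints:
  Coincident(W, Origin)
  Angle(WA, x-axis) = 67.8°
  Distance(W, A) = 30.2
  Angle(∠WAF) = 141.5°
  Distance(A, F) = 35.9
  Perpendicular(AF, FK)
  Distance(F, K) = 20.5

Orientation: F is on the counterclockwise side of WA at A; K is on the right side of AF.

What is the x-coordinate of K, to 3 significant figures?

21.0

W is at the origin; WA runs at 67.8° with length 30.2, so A = 30.2·(cos 67.8°, sin 67.8°) = (11.4, 28.0). ∠WAF = 141.5°, so AF runs at 67.8° + (180° − 141.5°) = 106° from the x-axis; with |AF| = 35.9, F = A + 35.9·(cos 106°, sin 106°) = (1.33, 62.4). The perpendicularity gives FK at right angles to AF; with |FK| = 20.5 on the right of AF, K = F + 20.5·(0.960, 0.281) = (21.0, 68.2). So K.x = 21.0.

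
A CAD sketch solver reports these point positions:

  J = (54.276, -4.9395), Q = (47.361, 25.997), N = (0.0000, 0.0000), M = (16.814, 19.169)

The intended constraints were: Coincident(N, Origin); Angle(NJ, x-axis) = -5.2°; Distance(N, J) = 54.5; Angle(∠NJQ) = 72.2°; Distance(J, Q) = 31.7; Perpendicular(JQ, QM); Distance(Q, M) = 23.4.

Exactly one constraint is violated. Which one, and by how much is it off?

Distance(Q, M) = 23.4 — off by 7.90.

N = (0.00, 0.00) ✓; NJ at -5.200° ✓; |NJ| = 54.50 ✓; ∠NJQ = 72.20° ✓; |JQ| = 31.70 ✓; ∠(JQ, QM) = 90.00° ✓; |QM| = 31.30 ✗.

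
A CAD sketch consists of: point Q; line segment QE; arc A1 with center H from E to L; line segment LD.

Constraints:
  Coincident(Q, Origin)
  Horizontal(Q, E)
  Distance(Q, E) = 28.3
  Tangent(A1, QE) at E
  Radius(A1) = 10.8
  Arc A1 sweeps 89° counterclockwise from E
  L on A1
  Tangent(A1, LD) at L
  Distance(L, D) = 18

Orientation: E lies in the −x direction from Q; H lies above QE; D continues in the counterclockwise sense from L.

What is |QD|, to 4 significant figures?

33.37

Q is at the origin; QE is horizontal with |QE| = 28.3 and E on the −x side, so E = (-28.30, 0.000). Since A1 is tangent to QE there, HE ⟂ QE, so H = E + (0, 10.8) = (-28.30, 10.80). On A1, E sits at bearing -90° from H; an 89° counterclockwise sweep puts L at bearing -1°, so L = H + 10.8·(cos -1°, sin -1°) = (-17.50, 10.61). Tangency of A1 to LD means the radius HL is perpendicular to LD, so LD runs along (−sin -1°, cos -1°); with |LD| = 18.0, D = (-17.19, 28.61). Then |QD| = |D − Q| = 33.37.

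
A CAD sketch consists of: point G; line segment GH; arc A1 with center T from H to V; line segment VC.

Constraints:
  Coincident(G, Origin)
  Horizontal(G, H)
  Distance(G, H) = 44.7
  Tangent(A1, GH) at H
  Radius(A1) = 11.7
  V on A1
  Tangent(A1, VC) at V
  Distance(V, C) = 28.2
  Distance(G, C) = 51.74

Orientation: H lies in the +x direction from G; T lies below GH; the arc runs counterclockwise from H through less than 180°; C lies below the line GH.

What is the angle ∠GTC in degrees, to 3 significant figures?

82.1°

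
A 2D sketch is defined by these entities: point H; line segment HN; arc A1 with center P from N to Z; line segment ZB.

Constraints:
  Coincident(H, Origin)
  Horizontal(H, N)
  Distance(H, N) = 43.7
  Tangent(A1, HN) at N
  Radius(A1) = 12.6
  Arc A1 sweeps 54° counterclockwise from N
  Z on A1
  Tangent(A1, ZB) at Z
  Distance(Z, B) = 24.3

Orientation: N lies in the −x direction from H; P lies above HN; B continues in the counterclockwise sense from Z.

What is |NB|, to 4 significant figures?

34.88

On A1, N sits at bearing -90° from P; a 54° counterclockwise sweep puts Z at bearing -36°, so Z = P + 12.6·(cos -36°, sin -36°) = (-33.51, 5.194). Since A1 is tangent to ZB there, PZ ⟂ ZB, so ZB runs along (−sin -36°, cos -36°); with |ZB| = 24.3, B = (-19.22, 24.85). Then |NB| = |B − N| = 34.88.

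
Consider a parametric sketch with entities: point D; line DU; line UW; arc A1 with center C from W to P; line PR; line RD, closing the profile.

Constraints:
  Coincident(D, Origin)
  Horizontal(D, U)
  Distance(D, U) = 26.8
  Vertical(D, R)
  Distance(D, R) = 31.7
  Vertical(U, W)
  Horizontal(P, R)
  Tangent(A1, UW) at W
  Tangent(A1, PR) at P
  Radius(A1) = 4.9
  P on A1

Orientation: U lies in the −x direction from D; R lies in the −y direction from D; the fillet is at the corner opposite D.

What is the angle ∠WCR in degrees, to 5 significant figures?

167.39°

The virtual corner opposite D is at (-26.800, -31.700). A1 meets UW tangentially, so CW is at right angles to UW and since A1 is tangent to PR there, CP ⟂ PR, with radius 4.9, so the center C sits 4.9 in from both sides at C = (-21.900, -26.800). That places the tangent points at W = (-26.800, -26.800) on UW and P = (-21.900, -31.700) on PR. Then cos ∠WCR = CW·CR / (|CW||CR|), giving 167.39°.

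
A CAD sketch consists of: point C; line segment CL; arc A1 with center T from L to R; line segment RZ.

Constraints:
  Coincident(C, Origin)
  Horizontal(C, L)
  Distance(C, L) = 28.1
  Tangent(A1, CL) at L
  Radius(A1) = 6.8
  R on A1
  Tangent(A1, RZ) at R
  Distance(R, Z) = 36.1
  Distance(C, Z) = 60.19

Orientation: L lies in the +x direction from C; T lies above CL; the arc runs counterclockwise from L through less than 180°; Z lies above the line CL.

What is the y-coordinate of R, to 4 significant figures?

4.662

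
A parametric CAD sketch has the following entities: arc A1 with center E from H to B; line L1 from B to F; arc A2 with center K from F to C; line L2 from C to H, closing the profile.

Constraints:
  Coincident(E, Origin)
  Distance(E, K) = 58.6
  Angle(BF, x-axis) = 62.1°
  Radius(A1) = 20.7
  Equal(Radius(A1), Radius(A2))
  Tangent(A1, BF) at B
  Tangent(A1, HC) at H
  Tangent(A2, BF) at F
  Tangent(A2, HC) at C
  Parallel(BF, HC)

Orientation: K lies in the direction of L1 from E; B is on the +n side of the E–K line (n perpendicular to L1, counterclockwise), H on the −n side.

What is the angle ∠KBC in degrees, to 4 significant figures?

15.79°

The slot axis is L1's direction at 62.1°, so u = (cos 62.1°, sin 62.1°) = (0.4679, 0.8838) and n = (−sin 62.1°, cos 62.1°) = (-0.8838, 0.4679). E is at the origin and K lies 58.6 along u from E, so K = 58.6·u = (27.42, 51.79). Tangency of A1 to both parallel lines with radius 20.7 puts B and H at E ± 20.7·n: B = (-18.29, 9.686), H = (18.29, -9.686). Equal radii place F and C the same way about K: F = K + 20.7·n = (9.127, 61.47), C = K − 20.7·n = (45.71, 42.10). Then cos ∠KBC = BK·BC / (|BK||BC|), giving 15.79°.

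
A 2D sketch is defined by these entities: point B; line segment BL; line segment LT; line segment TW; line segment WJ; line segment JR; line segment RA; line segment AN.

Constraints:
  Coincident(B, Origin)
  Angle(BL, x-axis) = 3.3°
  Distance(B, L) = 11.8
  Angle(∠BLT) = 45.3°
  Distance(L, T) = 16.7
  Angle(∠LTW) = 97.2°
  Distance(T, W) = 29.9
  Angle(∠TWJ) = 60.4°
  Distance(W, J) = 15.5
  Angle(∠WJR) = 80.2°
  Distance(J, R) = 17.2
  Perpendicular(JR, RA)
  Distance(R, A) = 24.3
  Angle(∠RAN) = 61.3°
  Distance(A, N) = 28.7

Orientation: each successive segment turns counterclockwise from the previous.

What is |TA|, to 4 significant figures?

29.28

∠WJR = 80.2° gives JR at 80.20° from the x-axis; with |JR| = 17.2, R = (-5.735, 4.066). JR is perpendicular to RA, so RA runs at 170.2°; with |RA| = 24.3, A = (-29.68, 8.202). Then |TA| = |A − T| = 29.28.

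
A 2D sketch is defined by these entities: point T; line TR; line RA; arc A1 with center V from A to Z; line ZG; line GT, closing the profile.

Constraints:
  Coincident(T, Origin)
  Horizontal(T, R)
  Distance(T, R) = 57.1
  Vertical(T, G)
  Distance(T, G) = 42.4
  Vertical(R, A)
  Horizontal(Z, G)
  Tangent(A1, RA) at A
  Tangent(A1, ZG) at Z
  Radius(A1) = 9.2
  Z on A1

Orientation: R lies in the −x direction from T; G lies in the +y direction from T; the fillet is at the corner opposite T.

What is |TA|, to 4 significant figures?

66.05

T is at the origin; T and R share the same y with |TR| = 57.1 and R on the −x side, so R = (-57.10, 0.000). T and G share the same x with |TG| = 42.4 and G on the +y side, so G = (0.000, 42.40). The virtual corner opposite T is at (-57.10, 42.40). A1 meets RA tangentially, so VA is at right angles to RA and the tangent condition forces VZ to be normal to ZG, with radius 9.2, so the center V sits 9.2 in from both sides at V = (-47.90, 33.20). That places the tangent points at A = (-57.10, 33.20) on RA and Z = (-47.90, 42.40) on ZG. Then |TA| = |A − T| = 66.05.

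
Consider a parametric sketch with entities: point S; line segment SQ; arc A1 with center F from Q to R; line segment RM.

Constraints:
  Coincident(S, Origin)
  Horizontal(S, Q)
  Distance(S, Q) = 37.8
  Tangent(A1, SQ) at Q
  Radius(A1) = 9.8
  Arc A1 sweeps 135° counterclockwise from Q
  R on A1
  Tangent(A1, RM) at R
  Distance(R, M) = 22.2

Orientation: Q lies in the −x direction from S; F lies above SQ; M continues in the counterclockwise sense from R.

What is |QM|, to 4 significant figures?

33.59

On A1, Q sits at bearing -90° from F; a 135° counterclockwise sweep puts R at bearing 45°, so R = F + 9.8·(cos 45°, sin 45°) = (-30.87, 16.73). Tangency of A1 to RM means the radius FR is perpendicular to RM, so RM runs along (−sin 45°, cos 45°); with |RM| = 22.2, M = (-46.57, 32.43). Then |QM| = |M − Q| = 33.59.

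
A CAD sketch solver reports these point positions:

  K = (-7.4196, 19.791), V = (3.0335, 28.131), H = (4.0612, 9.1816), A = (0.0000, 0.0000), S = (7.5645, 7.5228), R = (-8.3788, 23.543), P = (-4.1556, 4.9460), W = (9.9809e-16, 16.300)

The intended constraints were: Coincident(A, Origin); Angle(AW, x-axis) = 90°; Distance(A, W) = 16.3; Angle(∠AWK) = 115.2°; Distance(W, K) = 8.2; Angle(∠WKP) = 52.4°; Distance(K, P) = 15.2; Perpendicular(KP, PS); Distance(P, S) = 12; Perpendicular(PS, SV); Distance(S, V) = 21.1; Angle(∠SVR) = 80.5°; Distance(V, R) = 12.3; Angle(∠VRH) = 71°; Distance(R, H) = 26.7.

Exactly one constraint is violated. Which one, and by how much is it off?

Distance(R, H) = 26.7 — off by 7.70.

A = (0.00, 0.00) ✓; AW at 90.00° ✓; |AW| = 16.30 ✓; ∠AWK = 115.2° ✓; |WK| = 8.200 ✓; ∠WKP = 52.40° ✓; |KP| = 15.20 ✓; ∠(KP, PS) = 90.00° ✓; |PS| = 12.00 ✓; ∠(PS, SV) = 90.00° ✓; |SV| = 21.10 ✓; ∠SVR = 80.50° ✓; |VR| = 12.30 ✓; ∠VRH = 71.00° ✓; |RH| = 19.00 ✗.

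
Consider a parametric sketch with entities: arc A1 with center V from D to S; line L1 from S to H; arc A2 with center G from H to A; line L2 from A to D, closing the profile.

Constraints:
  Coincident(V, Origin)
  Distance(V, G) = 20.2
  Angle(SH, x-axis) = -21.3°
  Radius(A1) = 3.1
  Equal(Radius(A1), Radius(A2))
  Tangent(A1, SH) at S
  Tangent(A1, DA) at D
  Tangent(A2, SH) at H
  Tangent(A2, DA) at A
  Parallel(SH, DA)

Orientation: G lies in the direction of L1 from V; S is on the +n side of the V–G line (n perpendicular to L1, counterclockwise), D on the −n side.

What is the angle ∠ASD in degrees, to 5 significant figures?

72.937°

Tangency of A1 to both parallel lines with radius 3.1 puts S and D at V ± 3.1·n: S = (1.1261, 2.8882), D = (-1.1261, -2.8882). Equal radii place H and A the same way about G: H = G + 3.1·n = (19.946, -4.4494), A = G − 3.1·n = (17.694, -10.226). Then cos ∠ASD = SA·SD / (|SA||SD|), giving 72.937°.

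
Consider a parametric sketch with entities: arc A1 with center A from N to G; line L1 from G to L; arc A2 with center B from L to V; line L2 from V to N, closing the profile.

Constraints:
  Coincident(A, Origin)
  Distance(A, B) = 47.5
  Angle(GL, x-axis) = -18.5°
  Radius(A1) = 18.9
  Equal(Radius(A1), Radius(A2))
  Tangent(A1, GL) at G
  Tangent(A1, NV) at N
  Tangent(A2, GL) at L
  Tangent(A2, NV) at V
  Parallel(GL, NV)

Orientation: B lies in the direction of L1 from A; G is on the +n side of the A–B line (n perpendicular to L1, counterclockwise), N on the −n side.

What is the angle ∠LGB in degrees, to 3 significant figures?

21.7°

The slot axis is L1's direction at -18.5°, so u = (cos -18.5°, sin -18.5°) = (0.948, -0.317) and n = (−sin -18.5°, cos -18.5°) = (0.317, 0.948). A is at the origin and B lies 47.5 along u from A, so B = 47.5·u = (45.0, -15.1). Tangency of A1 to both parallel lines with radius 18.9 puts G and N at A ± 18.9·n: G = (6.00, 17.9), N = (-6.00, -17.9). Equal radii place L and V the same way about B: L = B + 18.9·n = (51.0, 2.85), V = B − 18.9·n = (39.0, -33.0). Then cos ∠LGB = GL·GB / (|GL||GB|), giving 21.7°.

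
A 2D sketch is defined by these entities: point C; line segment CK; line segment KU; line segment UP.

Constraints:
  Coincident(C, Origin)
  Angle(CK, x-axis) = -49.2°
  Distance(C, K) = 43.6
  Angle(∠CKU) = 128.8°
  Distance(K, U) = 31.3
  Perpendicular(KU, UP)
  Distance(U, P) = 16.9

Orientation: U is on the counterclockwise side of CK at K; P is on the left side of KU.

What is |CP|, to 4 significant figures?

61.06

C is at the origin; CK runs at -49.2° with length 43.6, so K = 43.6·(cos -49.2°, sin -49.2°) = (28.49, -33.00). ∠CKU = 128.8°, so KU runs at -49.2° + (180° − 128.8°) = 2.000° from the x-axis; with |KU| = 31.3, U = K + 31.3·(cos 2.000°, sin 2.000°) = (59.77, -31.91). The perpendicularity gives UP at right angles to KU; with |UP| = 16.9 on the left of KU, P = U + 16.9·(-0.03490, 0.9994) = (59.18, -15.02). Then |CP| = |P − C| = 61.06.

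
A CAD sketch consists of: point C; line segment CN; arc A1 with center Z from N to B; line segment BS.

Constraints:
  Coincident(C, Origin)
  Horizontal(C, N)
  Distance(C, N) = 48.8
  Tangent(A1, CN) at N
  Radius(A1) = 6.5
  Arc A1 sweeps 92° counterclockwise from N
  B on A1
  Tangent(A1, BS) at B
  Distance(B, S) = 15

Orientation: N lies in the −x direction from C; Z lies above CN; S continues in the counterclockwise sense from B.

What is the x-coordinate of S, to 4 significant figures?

-42.83

C is at the origin; CN is horizontal with |CN| = 48.8 and N on the −x side, so N = (-48.80, 0.000). The tangent condition forces ZN to be normal to CN, so Z = N + (0, 6.5) = (-48.80, 6.500). On A1, N sits at bearing -90° from Z; a 92° counterclockwise sweep puts B at bearing 2°, so B = Z + 6.5·(cos 2°, sin 2°) = (-42.30, 6.727). The tangent condition forces ZB to be normal to BS, so BS runs along (−sin 2°, cos 2°); with |BS| = 15.0, S = (-42.83, 21.72). So S.x = -42.83.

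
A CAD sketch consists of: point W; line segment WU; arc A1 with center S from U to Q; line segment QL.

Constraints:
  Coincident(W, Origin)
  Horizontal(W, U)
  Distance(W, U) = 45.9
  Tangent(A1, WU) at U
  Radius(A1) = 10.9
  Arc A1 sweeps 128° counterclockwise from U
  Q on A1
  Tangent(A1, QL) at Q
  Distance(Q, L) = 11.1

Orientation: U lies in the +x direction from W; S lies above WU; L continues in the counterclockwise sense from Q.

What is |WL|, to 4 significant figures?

54.46

On A1, U sits at bearing -90° from S; a 128° counterclockwise sweep puts Q at bearing 38°, so Q = S + 10.9·(cos 38°, sin 38°) = (54.49, 17.61). The tangent condition forces SQ to be normal to QL, so QL runs along (−sin 38°, cos 38°); with |QL| = 11.1, L = (47.66, 26.36). Then |WL| = |L − W| = 54.46.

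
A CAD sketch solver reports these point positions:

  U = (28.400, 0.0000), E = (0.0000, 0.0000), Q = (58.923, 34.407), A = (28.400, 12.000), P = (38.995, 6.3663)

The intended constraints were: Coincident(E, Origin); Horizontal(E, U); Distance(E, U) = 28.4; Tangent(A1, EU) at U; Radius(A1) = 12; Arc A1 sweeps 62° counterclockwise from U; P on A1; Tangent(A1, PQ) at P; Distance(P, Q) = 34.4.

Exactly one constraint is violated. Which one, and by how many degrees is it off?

Tangent(A1, PQ) at P — off by 7.40°.

E = (0.00, 0.00) ✓; E.y = 0.00, U.y = 0.00 ✓; |EU| = 28.40 ✓; ∠(AU, UE) = 90.00° ✓; |AU| = 12.00 ✓; bearing(A→P) − bearing(A→U) = 62.00° ✓; |AP| = 12.00 ✓; ∠(AP, PQ) = 97.40° ✗; |PQ| = 34.40 ✓.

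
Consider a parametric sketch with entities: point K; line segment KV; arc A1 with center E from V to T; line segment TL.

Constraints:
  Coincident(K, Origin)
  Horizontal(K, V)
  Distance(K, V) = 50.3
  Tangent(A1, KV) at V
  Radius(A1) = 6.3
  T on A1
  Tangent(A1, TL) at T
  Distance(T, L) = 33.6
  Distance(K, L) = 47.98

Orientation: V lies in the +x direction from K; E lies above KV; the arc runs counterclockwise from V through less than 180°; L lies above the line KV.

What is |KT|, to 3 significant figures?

56.0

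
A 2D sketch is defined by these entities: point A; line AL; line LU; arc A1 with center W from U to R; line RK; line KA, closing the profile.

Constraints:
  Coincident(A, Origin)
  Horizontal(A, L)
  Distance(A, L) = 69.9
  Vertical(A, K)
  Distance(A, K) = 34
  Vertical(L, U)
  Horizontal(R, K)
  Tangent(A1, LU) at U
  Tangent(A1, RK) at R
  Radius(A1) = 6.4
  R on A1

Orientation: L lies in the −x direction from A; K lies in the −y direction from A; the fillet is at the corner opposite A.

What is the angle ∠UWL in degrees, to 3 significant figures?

76.9°

The virtual corner opposite A is at (-69.9, -34.0). Tangency of A1 to LU means the radius WU is perpendicular to LU and tangency of A1 to RK means the radius WR is perpendicular to RK, with radius 6.4, so the center W sits 6.4 in from both sides at W = (-63.5, -27.6). That places the tangent points at U = (-69.9, -27.6) on LU and R = (-63.5, -34.0) on RK. Then cos ∠UWL = WU·WL / (|WU||WL|), giving 76.9°.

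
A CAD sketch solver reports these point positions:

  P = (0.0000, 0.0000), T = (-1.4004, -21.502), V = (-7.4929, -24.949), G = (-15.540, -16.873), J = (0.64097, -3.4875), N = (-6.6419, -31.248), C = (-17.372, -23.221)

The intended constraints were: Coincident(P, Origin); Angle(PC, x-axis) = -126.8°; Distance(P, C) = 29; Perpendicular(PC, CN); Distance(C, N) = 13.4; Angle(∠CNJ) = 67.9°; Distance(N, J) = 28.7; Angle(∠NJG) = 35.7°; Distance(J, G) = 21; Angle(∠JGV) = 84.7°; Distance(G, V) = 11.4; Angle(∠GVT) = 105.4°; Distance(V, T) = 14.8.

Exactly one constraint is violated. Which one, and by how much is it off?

Distance(V, T) = 14.8 — off by 7.80.

P = (0.00, 0.00) ✓; PC at -126.8° ✓; |PC| = 29.00 ✓; ∠(PC, CN) = 90.00° ✓; |CN| = 13.40 ✓; ∠CNJ = 67.90° ✓; |NJ| = 28.70 ✓; ∠NJG = 35.70° ✓; |JG| = 21.00 ✓; ∠JGV = 84.70° ✓; |GV| = 11.40 ✓; ∠GVT = 105.4° ✓; |VT| = 7.000 ✗.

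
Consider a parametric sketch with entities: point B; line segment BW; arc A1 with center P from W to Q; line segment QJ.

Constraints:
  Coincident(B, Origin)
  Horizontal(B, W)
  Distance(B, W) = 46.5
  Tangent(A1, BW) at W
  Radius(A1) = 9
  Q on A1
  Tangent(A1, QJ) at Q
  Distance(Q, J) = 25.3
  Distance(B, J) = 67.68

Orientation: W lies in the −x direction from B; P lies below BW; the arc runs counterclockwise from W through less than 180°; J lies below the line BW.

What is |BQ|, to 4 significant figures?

55.91

Checks: |PQ| = 9.000 ✓; ∠(PQ, QJ) = 90.00° ✓; |QJ| = 25.30 ✓; |BJ| = 67.68 ✓.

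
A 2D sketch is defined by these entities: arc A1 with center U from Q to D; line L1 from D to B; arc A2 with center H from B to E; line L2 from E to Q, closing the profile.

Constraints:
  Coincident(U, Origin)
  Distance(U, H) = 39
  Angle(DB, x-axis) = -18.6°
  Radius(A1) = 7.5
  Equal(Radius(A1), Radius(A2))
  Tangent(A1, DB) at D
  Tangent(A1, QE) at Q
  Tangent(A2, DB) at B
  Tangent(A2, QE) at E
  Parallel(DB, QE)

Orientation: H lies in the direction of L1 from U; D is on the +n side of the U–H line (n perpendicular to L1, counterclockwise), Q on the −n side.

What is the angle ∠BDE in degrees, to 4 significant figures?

21.04°

Tangency of A1 to both parallel lines with radius 7.5 puts D and Q at U ± 7.5·n: D = (2.392, 7.108), Q = (-2.392, -7.108). Equal radii place B and E the same way about H: B = H + 7.5·n = (39.36, -5.331), E = H − 7.5·n = (34.57, -19.55). Then cos ∠BDE = DB·DE / (|DB||DE|), giving 21.04°.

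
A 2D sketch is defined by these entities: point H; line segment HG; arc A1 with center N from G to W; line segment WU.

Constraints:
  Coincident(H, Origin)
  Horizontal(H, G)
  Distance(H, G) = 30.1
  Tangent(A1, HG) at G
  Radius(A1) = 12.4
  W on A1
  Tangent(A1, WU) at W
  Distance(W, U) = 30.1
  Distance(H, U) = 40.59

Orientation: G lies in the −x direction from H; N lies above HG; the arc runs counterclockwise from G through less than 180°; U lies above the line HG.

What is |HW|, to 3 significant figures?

20.4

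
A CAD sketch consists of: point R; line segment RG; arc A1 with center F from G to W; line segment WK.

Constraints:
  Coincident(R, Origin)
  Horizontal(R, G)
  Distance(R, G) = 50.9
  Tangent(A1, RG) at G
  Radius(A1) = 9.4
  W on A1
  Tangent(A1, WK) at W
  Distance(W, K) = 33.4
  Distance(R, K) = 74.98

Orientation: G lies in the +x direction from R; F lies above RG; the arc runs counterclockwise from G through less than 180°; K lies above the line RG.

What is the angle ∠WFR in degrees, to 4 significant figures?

166.8°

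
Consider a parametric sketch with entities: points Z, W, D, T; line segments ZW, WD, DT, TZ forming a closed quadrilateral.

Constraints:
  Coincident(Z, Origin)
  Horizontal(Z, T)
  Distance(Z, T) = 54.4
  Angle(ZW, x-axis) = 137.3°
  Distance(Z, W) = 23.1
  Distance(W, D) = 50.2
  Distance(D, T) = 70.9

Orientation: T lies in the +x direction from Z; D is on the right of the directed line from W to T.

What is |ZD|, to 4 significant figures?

34.65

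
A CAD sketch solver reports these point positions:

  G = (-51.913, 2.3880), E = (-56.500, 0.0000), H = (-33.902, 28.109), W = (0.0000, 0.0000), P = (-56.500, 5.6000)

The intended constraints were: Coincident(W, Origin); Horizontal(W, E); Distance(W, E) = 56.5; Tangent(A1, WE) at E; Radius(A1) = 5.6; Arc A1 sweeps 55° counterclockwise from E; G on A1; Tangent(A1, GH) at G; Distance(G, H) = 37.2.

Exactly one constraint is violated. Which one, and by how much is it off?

Distance(G, H) = 37.2 — off by 5.80.

W = (0.00, 0.00) ✓; W.y = 0.00, E.y = 0.00 ✓; |WE| = 56.50 ✓; ∠(PE, EW) = 90.00° ✓; |PE| = 5.600 ✓; bearing(P→G) − bearing(P→E) = 55.00° ✓; |PG| = 5.600 ✓; ∠(PG, GH) = 90.00° ✓; |GH| = 31.40 ✗.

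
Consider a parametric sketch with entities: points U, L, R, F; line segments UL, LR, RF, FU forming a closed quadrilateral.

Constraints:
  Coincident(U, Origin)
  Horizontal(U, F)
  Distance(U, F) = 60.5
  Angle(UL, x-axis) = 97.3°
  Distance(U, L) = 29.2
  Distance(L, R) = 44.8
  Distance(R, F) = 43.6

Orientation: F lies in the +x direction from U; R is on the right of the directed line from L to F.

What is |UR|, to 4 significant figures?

20.76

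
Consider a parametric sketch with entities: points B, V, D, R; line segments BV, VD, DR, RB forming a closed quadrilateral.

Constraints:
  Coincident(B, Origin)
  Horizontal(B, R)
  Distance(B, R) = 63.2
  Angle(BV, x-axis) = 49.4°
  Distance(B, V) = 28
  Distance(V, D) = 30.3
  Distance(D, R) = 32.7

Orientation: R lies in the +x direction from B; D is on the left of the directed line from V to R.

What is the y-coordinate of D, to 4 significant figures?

28.73

B is at the origin; BR is horizontal with |BR| = 63.2 and R in +x, so R = (63.2, 0). BV runs at 49.4° with |BV| = 28.0, so V = (18.22, 21.26). D is determined by |VD| = 30.3 and |DR| = 32.7 together: it lies at the intersection of circle(V, 30.3) and circle(R, 32.7). With |VR| = 49.75, the foot of the radical line on VR is 23.36 from V and the perpendicular offset is √(30.3² − 23.36²) = 19.30. Taking the left-of-VR solution: D = (47.59, 28.73).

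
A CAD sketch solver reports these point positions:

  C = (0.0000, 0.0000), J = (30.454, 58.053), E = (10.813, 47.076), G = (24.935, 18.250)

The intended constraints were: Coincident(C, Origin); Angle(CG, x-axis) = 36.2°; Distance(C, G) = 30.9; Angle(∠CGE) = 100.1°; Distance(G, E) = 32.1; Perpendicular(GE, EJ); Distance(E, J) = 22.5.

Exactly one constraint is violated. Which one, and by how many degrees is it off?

Perpendicular(GE, EJ) — off by 3.10°.

C = (0.00, 0.00) ✓; CG at 36.20° ✓; |CG| = 30.90 ✓; ∠CGE = 100.1° ✓; |GE| = 32.10 ✓; ∠(GE, EJ) = 86.90° ✗; |EJ| = 22.50 ✓.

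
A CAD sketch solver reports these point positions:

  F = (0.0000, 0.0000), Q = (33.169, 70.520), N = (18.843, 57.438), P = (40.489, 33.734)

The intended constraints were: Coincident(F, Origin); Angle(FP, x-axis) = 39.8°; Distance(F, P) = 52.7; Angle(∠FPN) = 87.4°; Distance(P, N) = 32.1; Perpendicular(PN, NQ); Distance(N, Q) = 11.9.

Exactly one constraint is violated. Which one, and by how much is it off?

Distance(N, Q) = 11.9 — off by 7.50.

F = (0.00, 0.00) ✓; FP at 39.80° ✓; |FP| = 52.70 ✓; ∠FPN = 87.40° ✓; |PN| = 32.10 ✓; ∠(PN, NQ) = 90.00° ✓; |NQ| = 19.40 ✗.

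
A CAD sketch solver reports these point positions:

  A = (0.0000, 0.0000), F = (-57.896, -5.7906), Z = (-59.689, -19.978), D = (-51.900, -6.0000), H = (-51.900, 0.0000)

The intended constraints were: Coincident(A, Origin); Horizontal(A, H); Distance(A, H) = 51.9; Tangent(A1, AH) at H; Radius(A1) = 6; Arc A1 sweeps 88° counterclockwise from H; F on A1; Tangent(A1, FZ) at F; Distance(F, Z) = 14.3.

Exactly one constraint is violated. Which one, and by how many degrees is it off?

Tangent(A1, FZ) at F — off by 5.20°.

A = (0.00, 0.00) ✓; A.y = 0.00, H.y = 0.00 ✓; |AH| = 51.90 ✓; ∠(DH, HA) = 90.00° ✓; |DH| = 6.000 ✓; bearing(D→F) − bearing(D→H) = 88.00° ✓; |DF| = 6.000 ✓; ∠(DF, FZ) = 95.20° ✗; |FZ| = 14.30 ✓.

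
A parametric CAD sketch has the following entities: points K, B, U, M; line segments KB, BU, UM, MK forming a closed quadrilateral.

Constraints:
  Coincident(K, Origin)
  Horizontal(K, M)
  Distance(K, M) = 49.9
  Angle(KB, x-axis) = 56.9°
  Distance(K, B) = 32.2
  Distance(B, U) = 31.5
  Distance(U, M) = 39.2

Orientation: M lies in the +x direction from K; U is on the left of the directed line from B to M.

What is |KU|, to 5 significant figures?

60.864

Checks: |BU| = 31.50 ✓; |UM| = 39.20 ✓.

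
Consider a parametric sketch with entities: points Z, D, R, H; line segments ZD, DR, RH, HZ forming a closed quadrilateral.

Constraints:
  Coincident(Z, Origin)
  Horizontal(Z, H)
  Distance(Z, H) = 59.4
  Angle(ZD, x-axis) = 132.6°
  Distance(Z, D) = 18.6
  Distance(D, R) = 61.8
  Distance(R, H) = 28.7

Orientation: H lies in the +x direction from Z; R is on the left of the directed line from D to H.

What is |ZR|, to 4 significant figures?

54.65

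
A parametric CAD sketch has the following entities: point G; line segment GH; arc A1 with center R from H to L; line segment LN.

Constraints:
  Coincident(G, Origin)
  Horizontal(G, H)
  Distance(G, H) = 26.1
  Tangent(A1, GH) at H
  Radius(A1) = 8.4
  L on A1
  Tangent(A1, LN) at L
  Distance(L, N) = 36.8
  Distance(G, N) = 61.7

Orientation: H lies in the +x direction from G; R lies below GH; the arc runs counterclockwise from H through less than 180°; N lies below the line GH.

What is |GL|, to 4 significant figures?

25.03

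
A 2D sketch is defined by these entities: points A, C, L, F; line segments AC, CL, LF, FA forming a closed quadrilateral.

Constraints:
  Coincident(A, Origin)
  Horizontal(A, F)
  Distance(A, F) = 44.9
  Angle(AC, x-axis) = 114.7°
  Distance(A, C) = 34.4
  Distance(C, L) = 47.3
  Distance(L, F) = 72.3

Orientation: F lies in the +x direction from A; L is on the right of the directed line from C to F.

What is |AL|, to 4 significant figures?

29.75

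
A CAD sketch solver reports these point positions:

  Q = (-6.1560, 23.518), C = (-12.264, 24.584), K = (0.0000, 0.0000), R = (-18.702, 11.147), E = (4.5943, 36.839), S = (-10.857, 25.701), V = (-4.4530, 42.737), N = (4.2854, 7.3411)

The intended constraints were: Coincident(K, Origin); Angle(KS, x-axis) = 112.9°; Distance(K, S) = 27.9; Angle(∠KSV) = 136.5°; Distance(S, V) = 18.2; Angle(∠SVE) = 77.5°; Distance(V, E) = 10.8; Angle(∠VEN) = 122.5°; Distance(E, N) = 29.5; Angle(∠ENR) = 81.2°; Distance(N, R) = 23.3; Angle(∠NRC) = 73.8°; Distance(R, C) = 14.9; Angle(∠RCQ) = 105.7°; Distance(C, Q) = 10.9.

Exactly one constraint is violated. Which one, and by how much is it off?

Distance(C, Q) = 10.9 — off by 4.70.

K = (0.00, 0.00) ✓; KS at 112.9° ✓; |KS| = 27.90 ✓; ∠KSV = 136.5° ✓; |SV| = 18.20 ✓; ∠SVE = 77.50° ✓; |VE| = 10.80 ✓; ∠VEN = 122.5° ✓; |EN| = 29.50 ✓; ∠ENR = 81.20° ✓; |NR| = 23.30 ✓; ∠NRC = 73.80° ✓; |RC| = 14.90 ✓; ∠RCQ = 105.7° ✓; |CQ| = 6.200 ✗.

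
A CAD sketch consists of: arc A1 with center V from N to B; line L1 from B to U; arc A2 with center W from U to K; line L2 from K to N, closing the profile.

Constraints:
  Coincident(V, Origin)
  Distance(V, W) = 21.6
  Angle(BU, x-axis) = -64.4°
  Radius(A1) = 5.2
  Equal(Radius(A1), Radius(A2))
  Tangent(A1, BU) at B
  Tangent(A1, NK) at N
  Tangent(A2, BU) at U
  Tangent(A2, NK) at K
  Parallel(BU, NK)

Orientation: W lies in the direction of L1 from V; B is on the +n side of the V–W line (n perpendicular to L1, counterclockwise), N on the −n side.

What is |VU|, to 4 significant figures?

22.22

Tangency of A1 to both parallel lines with radius 5.2 puts B and N at V ± 5.2·n: B = (4.690, 2.247), N = (-4.690, -2.247). Equal radii place U and K the same way about W: U = W + 5.2·n = (14.02, -17.23), K = W − 5.2·n = (4.644, -21.73). Then |VU| = |U − V| = 22.22.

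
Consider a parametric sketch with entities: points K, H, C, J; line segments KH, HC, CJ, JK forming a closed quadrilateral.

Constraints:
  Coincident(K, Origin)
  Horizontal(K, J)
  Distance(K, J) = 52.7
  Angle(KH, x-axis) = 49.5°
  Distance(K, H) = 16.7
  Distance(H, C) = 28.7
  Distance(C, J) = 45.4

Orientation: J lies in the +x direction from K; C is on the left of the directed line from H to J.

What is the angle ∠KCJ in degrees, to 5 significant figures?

71.050°

K is at the origin; KJ is horizontal with |KJ| = 52.7 and J in +x, so J = (52.7, 0). KH runs at 49.5° with |KH| = 16.7, so H = (10.846, 12.699). C is determined by |HC| = 28.7 and |CJ| = 45.4 together: it lies at the intersection of circle(H, 28.7) and circle(J, 45.4). With |HJ| = 43.738, the foot of the radical line on HJ is 7.7228 from H and the perpendicular offset is √(28.7² − 7.7228²) = 27.641. Taking the left-of-HJ solution: C = (26.261, 36.907).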